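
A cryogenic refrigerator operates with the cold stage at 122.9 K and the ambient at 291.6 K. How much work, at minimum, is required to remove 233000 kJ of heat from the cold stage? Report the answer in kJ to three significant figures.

The reservoir spacing is ΔT = 291.6 − 122.9 = 168.7 K.
The reversible limit is COP_R = T_C/ΔT = 0.7285, so W_min = Q_C/COP = Q_C·ΔT/T_C.
W_min = 233000 × 168.7/122.90 = 319800 kJ.

320000 kJ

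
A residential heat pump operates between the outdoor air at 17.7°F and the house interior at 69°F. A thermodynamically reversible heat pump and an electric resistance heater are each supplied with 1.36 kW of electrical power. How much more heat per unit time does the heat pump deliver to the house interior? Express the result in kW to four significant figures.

12.66 kW

In absolute terms T_C = 265.21 K and T_H = 293.71 K, so ΔT = 28.50 K.
COP_Carnot = T_H/ΔT = 293.71/28.50 = 10.31.
The heat pump delivers Q̇_H = COP × Ẇ = 14.02 kW; the resistance heater delivers Ẇ = 1.360 kW.
Extra = (COP − 1)·Ẇ = 12.66 kW.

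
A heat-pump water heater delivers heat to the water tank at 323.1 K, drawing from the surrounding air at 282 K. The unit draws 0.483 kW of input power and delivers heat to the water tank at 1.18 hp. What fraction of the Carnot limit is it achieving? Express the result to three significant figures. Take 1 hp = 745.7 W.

0.232

Converting, Q̇_H = 1.180 hp = 0.8799 kW, so COP_actual = Q̇_H/Ẇ = 0.8799/0.4830 = 1.822.
The reservoir spacing is ΔT = 323.1 − 282 = 41.10 K.
COP_Carnot = T_H/ΔT = 323.10/41.10 = 7.861.
η_II = COP_actual/COP_Carnot = 1.822/7.861 = 0.2317.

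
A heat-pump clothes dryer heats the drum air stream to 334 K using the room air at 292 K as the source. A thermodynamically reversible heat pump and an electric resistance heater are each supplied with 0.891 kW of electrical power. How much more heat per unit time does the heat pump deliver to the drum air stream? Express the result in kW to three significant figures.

6.19 kW

The reservoir spacing is ΔT = 334 − 292 = 42.00 K.
COP_Carnot = T_H/ΔT = 334.00/42.00 = 7.952.
The heat pump delivers Q̇_H = COP × Ẇ = 7.086 kW; the resistance heater delivers Ẇ = 0.8910 kW.
Extra = (COP − 1)·Ẇ = 6.195 kW.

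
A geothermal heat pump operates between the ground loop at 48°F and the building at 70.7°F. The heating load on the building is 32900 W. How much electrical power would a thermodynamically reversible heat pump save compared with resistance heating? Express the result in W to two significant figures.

In absolute terms T_C = 282.04 K and T_H = 294.65 K, so ΔT = 12.61 K.
COP_Carnot = T_H/ΔT = 294.65/12.61 = 23.36.
Resistance heating needs Ẇ_res = Q̇_H = 32900 W; the reversible heat pump needs only Ẇ_hp = Q̇_H/COP = 1408 W.
Saving = 32900 − 1408 = 31490 W.

31000 W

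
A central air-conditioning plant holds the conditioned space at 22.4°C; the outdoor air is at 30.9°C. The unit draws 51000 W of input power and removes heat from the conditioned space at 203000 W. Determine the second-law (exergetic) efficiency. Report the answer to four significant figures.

COP_actual = Q̇_C/Ẇ = 203000/51000 = 3.980.
In absolute terms T_C = 295.55 K and T_H = 304.05 K, so ΔT = 8.500 K.
COP_Carnot = T_C/ΔT = 295.55/8.500 = 34.77.
η_II = COP_actual/COP_Carnot = 3.980/34.77 = 0.1145.

0.1145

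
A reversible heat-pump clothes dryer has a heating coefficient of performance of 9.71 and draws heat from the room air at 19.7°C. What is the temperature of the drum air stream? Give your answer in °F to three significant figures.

COP_HP = T_H/(T_H − T_C) rearranges to T_H = COP·T_C/(COP − 1).
With T_C = 292.85 K, T_H = 9.71 × 292.85/8.710 = 326.47 K.
Converting, 326.47 K = 127.98°F.

128 °F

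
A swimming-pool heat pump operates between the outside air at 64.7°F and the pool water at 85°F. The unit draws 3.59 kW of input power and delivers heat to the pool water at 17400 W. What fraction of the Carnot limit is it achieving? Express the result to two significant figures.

0.18

Converting, Q̇_H = 17400 W = 17.40 kW, so COP_actual = Q̇_H/Ẇ = 17.40/3.590 = 4.847.
In absolute terms T_C = 291.32 K and T_H = 302.59 K, so ΔT = 11.28 K.
COP_Carnot = T_H/ΔT = 302.59/11.28 = 26.83.
η_II = COP_actual/COP_Carnot = 4.847/26.83 = 0.1806.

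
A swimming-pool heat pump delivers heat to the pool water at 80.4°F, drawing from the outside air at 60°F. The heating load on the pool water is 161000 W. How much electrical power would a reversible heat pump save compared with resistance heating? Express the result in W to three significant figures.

In absolute terms T_C = 288.71 K and T_H = 300.04 K, so ΔT = 11.33 K.
COP_Carnot = T_H/ΔT = 300.04/11.33 = 26.47.
Resistance heating needs Ẇ_res = Q̇_H = 161000 W; the reversible heat pump needs only Ẇ_hp = Q̇_H/COP = 6081 W.
Saving = 161000 − 6081 = 154900 W.

155000 W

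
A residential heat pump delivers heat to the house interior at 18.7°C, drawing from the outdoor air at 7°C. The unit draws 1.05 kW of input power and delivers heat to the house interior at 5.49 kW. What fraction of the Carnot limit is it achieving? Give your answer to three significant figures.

0.210

COP_actual = Q̇_H/Ẇ = 5.490/1.050 = 5.229.
In absolute terms T_C = 280.15 K and T_H = 291.85 K, so ΔT = 11.70 K.
COP_Carnot = T_H/ΔT = 291.85/11.70 = 24.94.
η_II = COP_actual/COP_Carnot = 5.229/24.94 = 0.2096.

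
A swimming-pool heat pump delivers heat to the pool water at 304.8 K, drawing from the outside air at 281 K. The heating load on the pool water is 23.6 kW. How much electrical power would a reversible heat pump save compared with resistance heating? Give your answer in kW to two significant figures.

22 kW

The reservoir spacing is ΔT = 304.8 − 281 = 23.80 K.
COP_Carnot = T_H/ΔT = 304.80/23.80 = 12.81.
Resistance heating needs Ẇ_res = Q̇_H = 23.60 kW; the reversible heat pump needs only Ẇ_hp = Q̇_H/COP = 1.843 kW.
Saving = 23.60 − 1.843 = 21.76 kW.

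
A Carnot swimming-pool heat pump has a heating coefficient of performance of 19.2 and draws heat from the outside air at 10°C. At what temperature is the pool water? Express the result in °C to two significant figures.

COP_HP = T_H/(T_H − T_C) rearranges to T_H = COP·T_C/(COP − 1).
With T_C = 283.15 K, T_H = 19.2 × 283.15/18.20 = 298.71 K.
Converting, 298.71 K = 25.56°C.

26 °C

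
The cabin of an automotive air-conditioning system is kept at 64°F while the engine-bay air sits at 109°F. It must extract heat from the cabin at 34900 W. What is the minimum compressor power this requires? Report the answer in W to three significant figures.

3000 W

In absolute terms T_C = 290.93 K and T_H = 315.93 K, so ΔT = 25.00 K.
COP_Carnot = T_C/ΔT = 290.93/25.00 = 11.64.
Ẇ_min = Q̇/COP_Carnot = 34900/11.64 = 2999 W.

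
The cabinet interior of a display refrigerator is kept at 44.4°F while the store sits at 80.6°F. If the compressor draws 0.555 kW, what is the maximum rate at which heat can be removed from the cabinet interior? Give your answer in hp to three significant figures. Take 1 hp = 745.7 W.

10.4 hp

In absolute terms T_C = 280.04 K and T_H = 300.15 K, so ΔT = 20.11 K.
COP_Carnot = T_C/ΔT = 280.04/20.11 = 13.92.
Q̇_max = COP_Carnot × Ẇ = 13.92 × 0.5550 kW = 7.728 kW = 10.36 hp.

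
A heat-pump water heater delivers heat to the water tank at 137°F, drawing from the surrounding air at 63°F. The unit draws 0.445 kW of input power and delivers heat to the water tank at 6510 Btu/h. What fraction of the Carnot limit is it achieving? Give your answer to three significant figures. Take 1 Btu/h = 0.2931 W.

0.532

Converting, Q̇_H = 6510 Btu/h = 1.908 kW, so COP_actual = Q̇_H/Ẇ = 1.908/0.4450 = 4.288.
In absolute terms T_C = 290.37 K and T_H = 331.48 K, so ΔT = 41.11 K.
COP_Carnot = T_H/ΔT = 331.48/41.11 = 8.063.
η_II = COP_actual/COP_Carnot = 4.288/8.063 = 0.5318.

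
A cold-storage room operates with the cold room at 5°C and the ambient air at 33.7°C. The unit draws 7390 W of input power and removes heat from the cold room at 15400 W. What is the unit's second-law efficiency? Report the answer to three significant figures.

COP_actual = Q̇_C/Ẇ = 15400/7390 = 2.084.
In absolute terms T_C = 278.15 K and T_H = 306.85 K, so ΔT = 28.70 K.
COP_Carnot = T_C/ΔT = 278.15/28.70 = 9.692.
η_II = COP_actual/COP_Carnot = 2.084/9.692 = 0.2150.

0.215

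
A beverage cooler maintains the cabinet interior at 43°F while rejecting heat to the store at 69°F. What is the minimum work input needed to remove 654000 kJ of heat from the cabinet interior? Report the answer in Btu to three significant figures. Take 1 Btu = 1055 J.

In absolute terms T_C = 279.26 K and T_H = 293.71 K, so ΔT = 14.44 K.
The reversible limit is COP_R = T_C/ΔT = 19.33, so W_min = Q_C/COP = Q_C·ΔT/T_C.
W_min = 654000 × 14.44/279.26 = 33830 kJ = 32060 Btu.

32100 Btu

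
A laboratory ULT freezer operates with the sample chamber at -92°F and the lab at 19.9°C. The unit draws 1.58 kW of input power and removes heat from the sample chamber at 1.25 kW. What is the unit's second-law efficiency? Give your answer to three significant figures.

0.344

COP_actual = Q̇_C/Ẇ = 1.250/1.580 = 0.7911.
In absolute terms T_C = 204.26 K and T_H = 293.05 K, so ΔT = 88.79 K.
COP_Carnot = T_C/ΔT = 204.26/88.79 = 2.301.
η_II = COP_actual/COP_Carnot = 0.7911/2.301 = 0.3439.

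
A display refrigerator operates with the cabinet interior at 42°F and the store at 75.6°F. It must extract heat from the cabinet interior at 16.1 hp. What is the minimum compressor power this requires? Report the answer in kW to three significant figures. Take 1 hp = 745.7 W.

0.804 kW

In absolute terms T_C = 278.71 K and T_H = 297.37 K, so ΔT = 18.67 K.
COP_Carnot = T_C/ΔT = 278.71/18.67 = 14.93.
Ẇ_min = Q̇/COP_Carnot = 16.10/14.93 = 1.078 hp = 0.8041 kW.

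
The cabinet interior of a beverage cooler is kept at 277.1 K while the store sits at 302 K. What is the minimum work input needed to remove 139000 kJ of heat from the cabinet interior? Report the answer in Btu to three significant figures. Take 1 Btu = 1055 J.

The reservoir spacing is ΔT = 302 − 277.1 = 24.90 K.
The reversible limit is COP_R = T_C/ΔT = 11.13, so W_min = Q_C/COP = Q_C·ΔT/T_C.
W_min = 139000 × 24.90/277.10 = 12490 kJ = 11840 Btu.

11800 Btu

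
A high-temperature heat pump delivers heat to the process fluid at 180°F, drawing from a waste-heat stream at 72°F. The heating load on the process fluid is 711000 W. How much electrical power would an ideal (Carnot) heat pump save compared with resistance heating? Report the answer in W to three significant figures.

In absolute terms T_C = 295.37 K and T_H = 355.37 K, so ΔT = 60.00 K.
COP_Carnot = T_H/ΔT = 355.37/60.00 = 5.923.
Resistance heating needs Ẇ_res = Q̇_H = 711000 W; the reversible heat pump needs only Ẇ_hp = Q̇_H/COP = 120000 W.
Saving = 711000 − 120000 = 591000 W.

591000 W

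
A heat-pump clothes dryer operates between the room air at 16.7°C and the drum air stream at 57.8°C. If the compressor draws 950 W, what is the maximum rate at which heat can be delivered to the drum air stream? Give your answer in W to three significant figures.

7650 W

In absolute terms T_C = 289.85 K and T_H = 330.95 K, so ΔT = 41.10 K.
COP_Carnot = T_H/ΔT = 330.95/41.10 = 8.052.
Q̇_max = COP_Carnot × Ẇ = 8.052 × 950.0 W = 7650 W.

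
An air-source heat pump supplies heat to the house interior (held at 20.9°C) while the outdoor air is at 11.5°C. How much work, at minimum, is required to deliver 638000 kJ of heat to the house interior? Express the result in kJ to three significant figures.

In absolute terms T_C = 284.65 K and T_H = 294.05 K, so ΔT = 9.400 K.
The reversible limit is COP_HP = T_H/ΔT = 31.28, so W_min = Q_H/COP = Q_H·ΔT/T_H.
W_min = 638000 × 9.400/294.05 = 20400 kJ.

20400 kJ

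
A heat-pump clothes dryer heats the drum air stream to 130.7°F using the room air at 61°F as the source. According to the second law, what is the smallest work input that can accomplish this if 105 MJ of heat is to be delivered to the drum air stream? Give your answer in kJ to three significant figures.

12400 kJ

In absolute terms T_C = 289.26 K and T_H = 327.98 K, so ΔT = 38.72 K.
The reversible limit is COP_HP = T_H/ΔT = 8.470, so W_min = Q_H/COP = Q_H·ΔT/T_H.
W_min = 105.0 × 38.72/327.98 = 12.40 MJ = 12400 kJ.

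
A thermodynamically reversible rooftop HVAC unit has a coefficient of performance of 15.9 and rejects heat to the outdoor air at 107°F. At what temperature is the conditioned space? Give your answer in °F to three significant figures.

73.5 °F

For a Carnot refrigerator COP_R = T_C/(T_H − T_C), so T_C = COP·T_H/(1 + COP).
With T_H = 314.82 K, T_C = 15.9 × 314.82/16.90 = 296.19 K.
Converting, 296.19 K = 73.47°F.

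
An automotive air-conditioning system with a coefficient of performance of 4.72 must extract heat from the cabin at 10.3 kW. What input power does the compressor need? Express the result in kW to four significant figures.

2.182 kW

Ẇ = Q̇_C/COP = 10.30/4.72 = 2.182 kW.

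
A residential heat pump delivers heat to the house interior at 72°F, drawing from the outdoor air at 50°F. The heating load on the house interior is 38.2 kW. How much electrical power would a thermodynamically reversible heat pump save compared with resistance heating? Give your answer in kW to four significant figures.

In absolute terms T_C = 283.15 K and T_H = 295.37 K, so ΔT = 12.22 K.
COP_Carnot = T_H/ΔT = 295.37/12.22 = 24.17.
Resistance heating needs Ẇ_res = Q̇_H = 38.20 kW; the reversible heat pump needs only Ẇ_hp = Q̇_H/COP = 1.581 kW.
Saving = 38.20 − 1.581 = 36.62 kW.

36.62 kW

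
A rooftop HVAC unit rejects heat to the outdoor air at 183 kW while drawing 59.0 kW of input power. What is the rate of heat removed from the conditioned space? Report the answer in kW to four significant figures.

For a cyclic device the first law requires Q̇_H = Q̇_C + Ẇ.
Q̇_C = Q̇_H − Ẇ = 124.0 kW.

124.0 kW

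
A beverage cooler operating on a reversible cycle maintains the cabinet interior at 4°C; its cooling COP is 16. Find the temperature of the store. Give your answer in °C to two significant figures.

21 °C

COP_R = T_C/(T_H − T_C) gives T_H − T_C = T_C/COP.
With T_C = 277.15 K, T_H = 277.15 × (1 + 1/16) = 294.47 K.
Converting, 294.47 K = 21.32°C.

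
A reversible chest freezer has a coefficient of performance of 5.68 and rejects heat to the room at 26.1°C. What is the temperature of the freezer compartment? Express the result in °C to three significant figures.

-18.7 °C

For a Carnot refrigerator COP_R = T_C/(T_H − T_C), so T_C = COP·T_H/(1 + COP).
With T_H = 299.25 K, T_C = 5.68 × 299.25/6.680 = 254.45 K.
Converting, 254.45 K = -18.70°C.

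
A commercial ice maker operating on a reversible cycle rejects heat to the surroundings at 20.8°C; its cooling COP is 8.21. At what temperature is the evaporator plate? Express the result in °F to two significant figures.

For a Carnot refrigerator COP_R = T_C/(T_H − T_C), so T_C = COP·T_H/(1 + COP).
With T_H = 293.95 K, T_C = 8.21 × 293.95/9.210 = 262.03 K.
Converting, 262.03 K = 11.99°F.

12 °F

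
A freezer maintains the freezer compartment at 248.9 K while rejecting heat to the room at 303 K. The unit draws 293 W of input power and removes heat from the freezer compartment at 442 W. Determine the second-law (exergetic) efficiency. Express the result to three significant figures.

COP_actual = Q̇_C/Ẇ = 442.0/293.0 = 1.509.
The reservoir spacing is ΔT = 303 − 248.9 = 54.10 K.
COP_Carnot = T_C/ΔT = 248.90/54.10 = 4.601.
η_II = COP_actual/COP_Carnot = 1.509/4.601 = 0.3279.

0.328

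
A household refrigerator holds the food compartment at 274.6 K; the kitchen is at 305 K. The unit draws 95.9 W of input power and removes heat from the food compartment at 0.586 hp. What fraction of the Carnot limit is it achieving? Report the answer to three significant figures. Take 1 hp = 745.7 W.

0.504

Converting, Q̇_C = 0.5860 hp = 437.0 W, so COP_actual = Q̇_C/Ẇ = 437.0/95.90 = 4.557.
The reservoir spacing is ΔT = 305 − 274.6 = 30.40 K.
COP_Carnot = T_C/ΔT = 274.60/30.40 = 9.033.
η_II = COP_actual/COP_Carnot = 4.557/9.033 = 0.5044.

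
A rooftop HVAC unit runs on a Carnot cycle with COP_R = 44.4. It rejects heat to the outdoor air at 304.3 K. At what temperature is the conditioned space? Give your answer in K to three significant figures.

298 K

For a Carnot refrigerator COP_R = T_C/(T_H − T_C), so T_C = COP·T_H/(1 + COP).
With T_H = 304.30 K, T_C = 44.4 × 304.30/45.40 = 297.60 K.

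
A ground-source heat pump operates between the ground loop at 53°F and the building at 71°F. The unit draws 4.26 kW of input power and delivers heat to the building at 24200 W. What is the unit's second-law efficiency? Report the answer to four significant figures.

Converting, Q̇_H = 24200 W = 24.20 kW, so COP_actual = Q̇_H/Ẇ = 24.20/4.260 = 5.681.
In absolute terms T_C = 284.82 K and T_H = 294.82 K, so ΔT = 10.00 K.
COP_Carnot = T_H/ΔT = 294.82/10.00 = 29.48.
η_II = COP_actual/COP_Carnot = 5.681/29.48 = 0.1927.

0.1927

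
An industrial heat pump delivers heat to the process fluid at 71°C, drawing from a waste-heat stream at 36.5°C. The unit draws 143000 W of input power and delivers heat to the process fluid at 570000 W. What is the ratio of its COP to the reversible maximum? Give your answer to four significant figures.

COP_actual = Q̇_H/Ẇ = 570000/143000 = 3.986.
In absolute terms T_C = 309.65 K and T_H = 344.15 K, so ΔT = 34.50 K.
COP_Carnot = T_H/ΔT = 344.15/34.50 = 9.975.
η_II = COP_actual/COP_Carnot = 3.986/9.975 = 0.3996.

0.3996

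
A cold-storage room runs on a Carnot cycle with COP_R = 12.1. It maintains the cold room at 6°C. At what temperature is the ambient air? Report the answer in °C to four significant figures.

29.07 °C

COP_R = T_C/(T_H − T_C) gives T_H − T_C = T_C/COP.
With T_C = 279.15 K, T_H = 279.15 × (1 + 1/12.1) = 302.22 K.
Converting, 302.22 K = 29.07°C.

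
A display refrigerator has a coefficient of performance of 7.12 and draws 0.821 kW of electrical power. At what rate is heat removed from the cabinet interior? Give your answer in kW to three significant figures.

Q̇_C = COP × Ẇ = 7.12 × 0.8210 = 5.846 kW.

5.85 kW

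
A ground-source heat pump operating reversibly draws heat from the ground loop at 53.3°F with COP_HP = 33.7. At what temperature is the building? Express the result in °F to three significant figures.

COP_HP = T_H/(T_H − T_C) rearranges to T_H = COP·T_C/(COP − 1).
With T_C = 284.98 K, T_H = 33.7 × 284.98/32.70 = 293.70 K.
Converting, 293.70 K = 68.99°F.

69.0 °F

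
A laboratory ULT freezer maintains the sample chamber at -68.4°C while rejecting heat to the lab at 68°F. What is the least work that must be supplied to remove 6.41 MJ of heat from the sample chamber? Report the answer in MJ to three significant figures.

In absolute terms T_C = 204.75 K and T_H = 293.15 K, so ΔT = 88.40 K.
The reversible limit is COP_R = T_C/ΔT = 2.316, so W_min = Q_C/COP = Q_C·ΔT/T_C.
W_min = 6.410 × 88.40/204.75 = 2.767 MJ.

2.77 MJ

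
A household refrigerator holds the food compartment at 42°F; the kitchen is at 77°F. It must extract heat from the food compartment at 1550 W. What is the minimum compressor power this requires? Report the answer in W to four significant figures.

108.1 W

In absolute terms T_C = 278.71 K and T_H = 298.15 K, so ΔT = 19.44 K.
COP_Carnot = T_C/ΔT = 278.71/19.44 = 14.33.
Ẇ_min = Q̇/COP_Carnot = 1550/14.33 = 108.1 W.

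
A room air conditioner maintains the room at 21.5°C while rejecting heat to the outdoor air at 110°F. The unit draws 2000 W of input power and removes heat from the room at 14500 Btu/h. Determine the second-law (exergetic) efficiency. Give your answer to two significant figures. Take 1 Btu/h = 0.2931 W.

0.16

Converting, Q̇_C = 14500 Btu/h = 4250 W, so COP_actual = Q̇_C/Ẇ = 4250/2000 = 2.125.
In absolute terms T_C = 294.65 K and T_H = 316.48 K, so ΔT = 21.83 K.
COP_Carnot = T_C/ΔT = 294.65/21.83 = 13.50.
η_II = COP_actual/COP_Carnot = 2.125/13.50 = 0.1575.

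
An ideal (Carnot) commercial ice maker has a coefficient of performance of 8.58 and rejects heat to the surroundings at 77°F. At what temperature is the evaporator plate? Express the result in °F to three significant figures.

For a Carnot refrigerator COP_R = T_C/(T_H − T_C), so T_C = COP·T_H/(1 + COP).
With T_H = 298.15 K, T_C = 8.58 × 298.15/9.580 = 267.03 K.
Converting, 267.03 K = 20.98°F.

21.0 °F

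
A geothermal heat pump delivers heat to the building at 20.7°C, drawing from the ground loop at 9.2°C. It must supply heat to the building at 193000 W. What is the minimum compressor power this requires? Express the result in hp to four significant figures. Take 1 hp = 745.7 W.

In absolute terms T_C = 282.35 K and T_H = 293.85 K, so ΔT = 11.50 K.
COP_Carnot = T_H/ΔT = 293.85/11.50 = 25.55.
Ẇ_min = Q̇/COP_Carnot = 193000/25.55 = 7553 W = 10.13 hp.

10.13 hp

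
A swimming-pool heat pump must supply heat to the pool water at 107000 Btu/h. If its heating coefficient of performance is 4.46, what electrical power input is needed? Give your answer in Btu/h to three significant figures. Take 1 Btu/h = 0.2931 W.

Ẇ = Q̇_H/COP_HP = 107000/4.46 = 23990 Btu/h.

24000 Btu/h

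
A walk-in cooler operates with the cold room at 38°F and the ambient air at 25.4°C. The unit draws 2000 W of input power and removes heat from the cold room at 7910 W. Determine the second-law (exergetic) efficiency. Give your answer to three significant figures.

COP_actual = Q̇_C/Ẇ = 7910/2000 = 3.955.
In absolute terms T_C = 276.48 K and T_H = 298.55 K, so ΔT = 22.07 K.
COP_Carnot = T_C/ΔT = 276.48/22.07 = 12.53.
η_II = COP_actual/COP_Carnot = 3.955/12.53 = 0.3157.

0.316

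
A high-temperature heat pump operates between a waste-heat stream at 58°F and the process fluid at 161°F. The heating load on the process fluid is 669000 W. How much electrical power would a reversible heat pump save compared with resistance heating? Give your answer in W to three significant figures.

558000 W

In absolute terms T_C = 287.59 K and T_H = 344.82 K, so ΔT = 57.22 K.
COP_Carnot = T_H/ΔT = 344.82/57.22 = 6.026.
Resistance heating needs Ẇ_res = Q̇_H = 669000 W; the reversible heat pump needs only Ẇ_hp = Q̇_H/COP = 111000 W.
Saving = 669000 − 111000 = 558000 W.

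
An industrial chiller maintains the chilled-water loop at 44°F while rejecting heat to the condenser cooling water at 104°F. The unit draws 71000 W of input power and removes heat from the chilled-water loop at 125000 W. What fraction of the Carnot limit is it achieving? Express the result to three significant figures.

0.210

COP_actual = Q̇_C/Ẇ = 125000/71000 = 1.761.
In absolute terms T_C = 279.82 K and T_H = 313.15 K, so ΔT = 33.33 K.
COP_Carnot = T_C/ΔT = 279.82/33.33 = 8.395.
η_II = COP_actual/COP_Carnot = 1.761/8.395 = 0.2097.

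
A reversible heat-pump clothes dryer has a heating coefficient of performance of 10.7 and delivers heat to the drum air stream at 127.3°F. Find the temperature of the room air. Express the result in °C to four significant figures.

22.47 °C

COP_HP = T_H/(T_H − T_C) gives T_H − T_C = T_H/COP.
With T_H = 326.09 K, T_C = 326.09 × (1 − 1/10.7) = 295.62 K.
Converting, 295.62 K = 22.47°C.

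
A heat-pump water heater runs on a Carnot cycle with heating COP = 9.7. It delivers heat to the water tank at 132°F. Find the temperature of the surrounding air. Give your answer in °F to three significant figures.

COP_HP = T_H/(T_H − T_C) gives T_H − T_C = T_H/COP.
With T_H = 328.71 K, T_C = 328.71 × (1 − 1/9.7) = 294.82 K.
Converting, 294.82 K = 71.00°F.

71.0 °F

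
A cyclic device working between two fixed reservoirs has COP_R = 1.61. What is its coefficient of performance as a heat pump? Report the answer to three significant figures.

2.61

The first law on one cycle gives Q_H = Q_C + W, so Q_H/W = Q_C/W + 1.
COP_HP = COP_R + 1 = 1.61 + 1 = 2.61.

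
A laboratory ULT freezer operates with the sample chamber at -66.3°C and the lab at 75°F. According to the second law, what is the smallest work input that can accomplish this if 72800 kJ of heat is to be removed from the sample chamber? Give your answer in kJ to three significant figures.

31700 kJ

In absolute terms T_C = 206.85 K and T_H = 297.04 K, so ΔT = 90.19 K.
The reversible limit is COP_R = T_C/ΔT = 2.294, so W_min = Q_C/COP = Q_C·ΔT/T_C.
W_min = 72800 × 90.19/206.85 = 31740 kJ.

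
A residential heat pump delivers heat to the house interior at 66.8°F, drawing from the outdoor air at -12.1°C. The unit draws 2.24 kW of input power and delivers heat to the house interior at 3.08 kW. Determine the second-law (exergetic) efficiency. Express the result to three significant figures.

COP_actual = Q̇_H/Ẇ = 3.080/2.240 = 1.375.
In absolute terms T_C = 261.05 K and T_H = 292.48 K, so ΔT = 31.43 K.
COP_Carnot = T_H/ΔT = 292.48/31.43 = 9.305.
η_II = COP_actual/COP_Carnot = 1.375/9.305 = 0.1478.

0.148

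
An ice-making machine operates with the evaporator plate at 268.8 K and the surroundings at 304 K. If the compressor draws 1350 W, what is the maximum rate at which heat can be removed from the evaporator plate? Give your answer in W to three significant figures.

The reservoir spacing is ΔT = 304 − 268.8 = 35.20 K.
COP_Carnot = T_C/ΔT = 268.80/35.20 = 7.636.
Q̇_max = COP_Carnot × Ẇ = 7.636 × 1350 W = 10310 W.

10300 W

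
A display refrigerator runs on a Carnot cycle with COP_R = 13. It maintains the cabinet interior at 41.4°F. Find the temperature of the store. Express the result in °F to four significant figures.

COP_R = T_C/(T_H − T_C) gives T_H − T_C = T_C/COP.
With T_C = 278.37 K, T_H = 278.37 × (1 + 1/13) = 299.79 K.
Converting, 299.79 K = 79.94°F.

79.94 °F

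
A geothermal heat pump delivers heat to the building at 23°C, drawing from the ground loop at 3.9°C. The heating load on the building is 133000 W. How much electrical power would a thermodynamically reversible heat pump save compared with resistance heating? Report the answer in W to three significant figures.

124000 W

In absolute terms T_C = 277.05 K and T_H = 296.15 K, so ΔT = 19.10 K.
COP_Carnot = T_H/ΔT = 296.15/19.10 = 15.51.
Resistance heating needs Ẇ_res = Q̇_H = 133000 W; the reversible heat pump needs only Ẇ_hp = Q̇_H/COP = 8578 W.
Saving = 133000 − 8578 = 124400 W.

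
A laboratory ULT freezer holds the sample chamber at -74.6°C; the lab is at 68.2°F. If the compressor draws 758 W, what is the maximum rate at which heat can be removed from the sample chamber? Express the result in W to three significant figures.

In absolute terms T_C = 198.55 K and T_H = 293.26 K, so ΔT = 94.71 K.
COP_Carnot = T_C/ΔT = 198.55/94.71 = 2.096.
Q̇_max = COP_Carnot × Ẇ = 2.096 × 758.0 W = 1589 W.

1590 W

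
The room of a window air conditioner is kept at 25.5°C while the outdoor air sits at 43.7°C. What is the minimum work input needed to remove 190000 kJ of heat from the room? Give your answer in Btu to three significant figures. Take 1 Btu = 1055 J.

In absolute terms T_C = 298.65 K and T_H = 316.85 K, so ΔT = 18.20 K.
The reversible limit is COP_R = T_C/ΔT = 16.41, so W_min = Q_C/COP = Q_C·ΔT/T_C.
W_min = 190000 × 18.20/298.65 = 11580 kJ = 10980 Btu.

11000 Btu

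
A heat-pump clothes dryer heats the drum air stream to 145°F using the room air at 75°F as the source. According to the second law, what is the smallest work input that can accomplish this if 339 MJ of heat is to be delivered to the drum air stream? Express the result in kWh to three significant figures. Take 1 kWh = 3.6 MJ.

In absolute terms T_C = 297.04 K and T_H = 335.93 K, so ΔT = 38.89 K.
The reversible limit is COP_HP = T_H/ΔT = 8.638, so W_min = Q_H/COP = Q_H·ΔT/T_H.
W_min = 339.0 × 38.89/335.93 = 39.24 MJ = 10.90 kWh.

10.9 kWh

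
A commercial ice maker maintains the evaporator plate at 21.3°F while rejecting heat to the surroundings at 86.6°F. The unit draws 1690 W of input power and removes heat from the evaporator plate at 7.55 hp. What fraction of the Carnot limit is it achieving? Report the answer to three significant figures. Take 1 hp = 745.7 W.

0.452

Converting, Q̇_C = 7.550 hp = 5630 W, so COP_actual = Q̇_C/Ẇ = 5630/1690 = 3.331.
In absolute terms T_C = 267.21 K and T_H = 303.48 K, so ΔT = 36.28 K.
COP_Carnot = T_C/ΔT = 267.21/36.28 = 7.366.
η_II = COP_actual/COP_Carnot = 3.331/7.366 = 0.4523.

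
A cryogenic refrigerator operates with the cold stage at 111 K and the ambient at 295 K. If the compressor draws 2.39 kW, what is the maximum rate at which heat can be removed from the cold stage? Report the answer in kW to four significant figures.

1.442 kW

The reservoir spacing is ΔT = 295 − 111 = 184.0 K.
COP_Carnot = T_C/ΔT = 111.00/184.0 = 0.6033.
Q̇_max = COP_Carnot × Ẇ = 0.6033 × 2.390 kW = 1.442 kW.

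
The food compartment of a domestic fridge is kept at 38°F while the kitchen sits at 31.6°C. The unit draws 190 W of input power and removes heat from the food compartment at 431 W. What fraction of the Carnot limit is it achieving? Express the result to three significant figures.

COP_actual = Q̇_C/Ẇ = 431.0/190.0 = 2.268.
In absolute terms T_C = 276.48 K and T_H = 304.75 K, so ΔT = 28.27 K.
COP_Carnot = T_C/ΔT = 276.48/28.27 = 9.781.
η_II = COP_actual/COP_Carnot = 2.268/9.781 = 0.2319.

0.232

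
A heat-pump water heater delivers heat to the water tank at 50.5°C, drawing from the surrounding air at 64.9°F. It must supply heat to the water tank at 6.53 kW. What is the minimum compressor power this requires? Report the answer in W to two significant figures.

650 W

In absolute terms T_C = 291.43 K and T_H = 323.65 K, so ΔT = 32.22 K.
COP_Carnot = T_H/ΔT = 323.65/32.22 = 10.04.
Ẇ_min = Q̇/COP_Carnot = 6.530/10.04 = 0.6501 kW = 650.1 W.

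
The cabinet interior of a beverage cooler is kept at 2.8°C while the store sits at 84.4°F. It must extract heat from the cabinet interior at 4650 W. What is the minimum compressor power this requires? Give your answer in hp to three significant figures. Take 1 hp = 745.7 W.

In absolute terms T_C = 275.95 K and T_H = 302.26 K, so ΔT = 26.31 K.
COP_Carnot = T_C/ΔT = 275.95/26.31 = 10.49.
Ẇ_min = Q̇/COP_Carnot = 4650/10.49 = 443.4 W = 0.5946 hp.

0.595 hp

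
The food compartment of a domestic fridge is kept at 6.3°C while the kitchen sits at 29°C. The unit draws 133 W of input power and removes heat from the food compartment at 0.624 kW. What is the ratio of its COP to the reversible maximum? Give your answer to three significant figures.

0.381

Converting, Q̇_C = 0.6240 kW = 624.0 W, so COP_actual = Q̇_C/Ẇ = 624.0/133.0 = 4.692.
In absolute terms T_C = 279.45 K and T_H = 302.15 K, so ΔT = 22.70 K.
COP_Carnot = T_C/ΔT = 279.45/22.70 = 12.31.
η_II = COP_actual/COP_Carnot = 4.692/12.31 = 0.3811.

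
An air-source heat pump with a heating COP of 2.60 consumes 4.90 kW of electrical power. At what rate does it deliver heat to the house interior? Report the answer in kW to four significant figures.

Q̇_H = COP_HP × Ẇ = 2.60 × 4.900 = 12.74 kW.

12.74 kW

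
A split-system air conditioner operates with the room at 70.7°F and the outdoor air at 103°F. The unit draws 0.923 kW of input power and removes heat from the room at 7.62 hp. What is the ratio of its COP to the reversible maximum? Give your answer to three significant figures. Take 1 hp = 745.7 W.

0.375

Converting, Q̇_C = 7.620 hp = 5.682 kW, so COP_actual = Q̇_C/Ẇ = 5.682/0.9230 = 6.156.
In absolute terms T_C = 294.65 K and T_H = 312.59 K, so ΔT = 17.94 K.
COP_Carnot = T_C/ΔT = 294.65/17.94 = 16.42.
η_II = COP_actual/COP_Carnot = 6.156/16.42 = 0.3749.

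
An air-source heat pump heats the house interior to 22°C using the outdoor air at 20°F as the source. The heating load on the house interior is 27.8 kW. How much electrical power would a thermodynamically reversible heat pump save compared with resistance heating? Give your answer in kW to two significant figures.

In absolute terms T_C = 266.48 K and T_H = 295.15 K, so ΔT = 28.67 K.
COP_Carnot = T_H/ΔT = 295.15/28.67 = 10.30.
Resistance heating needs Ẇ_res = Q̇_H = 27.80 kW; the reversible heat pump needs only Ẇ_hp = Q̇_H/COP = 2.700 kW.
Saving = 27.80 − 2.700 = 25.10 kW.

25 kW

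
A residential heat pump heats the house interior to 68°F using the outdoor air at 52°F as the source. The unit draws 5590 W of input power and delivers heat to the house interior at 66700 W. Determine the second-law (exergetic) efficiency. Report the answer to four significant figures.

COP_actual = Q̇_H/Ẇ = 66700/5590 = 11.93.
In absolute terms T_C = 284.26 K and T_H = 293.15 K, so ΔT = 8.889 K.
COP_Carnot = T_H/ΔT = 293.15/8.889 = 32.98.
η_II = COP_actual/COP_Carnot = 11.93/32.98 = 0.3618.

0.3618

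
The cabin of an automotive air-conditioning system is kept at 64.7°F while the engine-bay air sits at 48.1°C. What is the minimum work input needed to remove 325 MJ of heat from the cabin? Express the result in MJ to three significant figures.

In absolute terms T_C = 291.32 K and T_H = 321.25 K, so ΔT = 29.93 K.
The reversible limit is COP_R = T_C/ΔT = 9.732, so W_min = Q_C/COP = Q_C·ΔT/T_C.
W_min = 325.0 × 29.93/291.32 = 33.39 MJ.

33.4 MJ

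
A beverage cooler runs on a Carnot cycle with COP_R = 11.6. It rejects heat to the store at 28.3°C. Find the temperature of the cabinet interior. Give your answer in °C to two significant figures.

4.4 °C

For a Carnot refrigerator COP_R = T_C/(T_H − T_C), so T_C = COP·T_H/(1 + COP).
With T_H = 301.45 K, T_C = 11.6 × 301.45/12.60 = 277.53 K.
Converting, 277.53 K = 4.38°C.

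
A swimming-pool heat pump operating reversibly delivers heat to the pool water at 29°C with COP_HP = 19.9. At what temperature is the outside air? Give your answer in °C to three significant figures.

COP_HP = T_H/(T_H − T_C) gives T_H − T_C = T_H/COP.
With T_H = 302.15 K, T_C = 302.15 × (1 − 1/19.9) = 286.97 K.
Converting, 286.97 K = 13.82°C.

13.8 °C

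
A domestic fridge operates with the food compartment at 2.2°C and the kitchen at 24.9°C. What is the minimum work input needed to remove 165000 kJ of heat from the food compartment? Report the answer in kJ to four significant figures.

In absolute terms T_C = 275.35 K and T_H = 298.05 K, so ΔT = 22.70 K.
The reversible limit is COP_R = T_C/ΔT = 12.13, so W_min = Q_C/COP = Q_C·ΔT/T_C.
W_min = 165000 × 22.70/275.35 = 13600 kJ.

13600 kJ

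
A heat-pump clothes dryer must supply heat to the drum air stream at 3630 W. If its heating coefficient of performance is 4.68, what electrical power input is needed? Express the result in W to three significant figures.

Ẇ = Q̇_H/COP_HP = 3630/4.68 = 775.6 W.

776 W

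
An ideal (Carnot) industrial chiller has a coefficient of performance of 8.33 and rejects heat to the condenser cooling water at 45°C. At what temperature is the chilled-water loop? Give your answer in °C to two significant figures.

11 °C

For a Carnot refrigerator COP_R = T_C/(T_H − T_C), so T_C = COP·T_H/(1 + COP).
With T_H = 318.15 K, T_C = 8.33 × 318.15/9.330 = 284.05 K.
Converting, 284.05 K = 10.90°C.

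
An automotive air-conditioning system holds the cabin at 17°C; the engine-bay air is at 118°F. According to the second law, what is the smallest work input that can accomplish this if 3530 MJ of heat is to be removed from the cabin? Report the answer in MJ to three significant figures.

374 MJ

In absolute terms T_C = 290.15 K and T_H = 320.93 K, so ΔT = 30.78 K.
The reversible limit is COP_R = T_C/ΔT = 9.427, so W_min = Q_C/COP = Q_C·ΔT/T_C.
W_min = 3530 × 30.78/290.15 = 374.4 MJ.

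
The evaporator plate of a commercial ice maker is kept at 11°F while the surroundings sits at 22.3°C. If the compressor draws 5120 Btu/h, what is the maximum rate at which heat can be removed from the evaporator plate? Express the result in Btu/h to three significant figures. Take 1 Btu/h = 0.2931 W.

In absolute terms T_C = 261.48 K and T_H = 295.45 K, so ΔT = 33.97 K.
COP_Carnot = T_C/ΔT = 261.48/33.97 = 7.698.
Q̇_max = COP_Carnot × Ẇ = 7.698 × 5120 Btu/h = 39410 Btu/h.

39400 Btu/h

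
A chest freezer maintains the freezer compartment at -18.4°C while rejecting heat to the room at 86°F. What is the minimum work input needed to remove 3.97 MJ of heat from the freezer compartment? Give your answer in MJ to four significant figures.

In absolute terms T_C = 254.75 K and T_H = 303.15 K, so ΔT = 48.40 K.
The reversible limit is COP_R = T_C/ΔT = 5.263, so W_min = Q_C/COP = Q_C·ΔT/T_C.
W_min = 3.970 × 48.40/254.75 = 0.7543 MJ.

0.7543 MJ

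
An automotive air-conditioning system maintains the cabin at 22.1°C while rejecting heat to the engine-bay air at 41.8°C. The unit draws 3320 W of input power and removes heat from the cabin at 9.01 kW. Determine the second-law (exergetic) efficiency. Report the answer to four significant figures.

Converting, Q̇_C = 9.010 kW = 9010 W, so COP_actual = Q̇_C/Ẇ = 9010/3320 = 2.714.
In absolute terms T_C = 295.25 K and T_H = 314.95 K, so ΔT = 19.70 K.
COP_Carnot = T_C/ΔT = 295.25/19.70 = 14.99.
η_II = COP_actual/COP_Carnot = 2.714/14.99 = 0.1811.

0.1811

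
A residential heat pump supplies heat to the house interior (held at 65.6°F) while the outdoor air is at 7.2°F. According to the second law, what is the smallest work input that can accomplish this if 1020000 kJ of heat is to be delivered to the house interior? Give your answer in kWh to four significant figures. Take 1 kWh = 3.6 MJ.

In absolute terms T_C = 259.37 K and T_H = 291.82 K, so ΔT = 32.44 K.
The reversible limit is COP_HP = T_H/ΔT = 8.994, so W_min = Q_H/COP = Q_H·ΔT/T_H.
W_min = 1020000 × 32.44/291.82 = 113400 kJ = 31.50 kWh.

31.50 kWh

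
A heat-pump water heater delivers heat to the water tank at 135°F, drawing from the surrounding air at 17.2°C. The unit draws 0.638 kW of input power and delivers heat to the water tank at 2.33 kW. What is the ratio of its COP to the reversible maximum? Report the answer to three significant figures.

COP_actual = Q̇_H/Ẇ = 2.330/0.6380 = 3.652.
In absolute terms T_C = 290.35 K and T_H = 330.37 K, so ΔT = 40.02 K.
COP_Carnot = T_H/ΔT = 330.37/40.02 = 8.255.
η_II = COP_actual/COP_Carnot = 3.652/8.255 = 0.4424.

0.442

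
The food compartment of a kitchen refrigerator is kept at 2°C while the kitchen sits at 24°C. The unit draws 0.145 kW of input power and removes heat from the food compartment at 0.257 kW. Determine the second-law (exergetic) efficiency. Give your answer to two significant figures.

0.14

COP_actual = Q̇_C/Ẇ = 0.2570/0.1450 = 1.772.
In absolute terms T_C = 275.15 K and T_H = 297.15 K, so ΔT = 22.00 K.
COP_Carnot = T_C/ΔT = 275.15/22.00 = 12.51.
η_II = COP_actual/COP_Carnot = 1.772/12.51 = 0.1417.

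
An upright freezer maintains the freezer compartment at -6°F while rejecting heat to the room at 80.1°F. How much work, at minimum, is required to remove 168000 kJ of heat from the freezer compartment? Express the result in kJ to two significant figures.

In absolute terms T_C = 252.04 K and T_H = 299.87 K, so ΔT = 47.83 K.
The reversible limit is COP_R = T_C/ΔT = 5.269, so W_min = Q_C/COP = Q_C·ΔT/T_C.
W_min = 168000 × 47.83/252.04 = 31880 kJ.

32000 kJ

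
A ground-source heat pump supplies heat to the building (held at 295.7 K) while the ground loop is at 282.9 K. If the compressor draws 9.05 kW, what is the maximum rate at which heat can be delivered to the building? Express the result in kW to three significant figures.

209 kW

The reservoir spacing is ΔT = 295.7 − 282.9 = 12.80 K.
COP_Carnot = T_H/ΔT = 295.70/12.80 = 23.10.
Q̇_max = COP_Carnot × Ẇ = 23.10 × 9.050 kW = 209.1 kW.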